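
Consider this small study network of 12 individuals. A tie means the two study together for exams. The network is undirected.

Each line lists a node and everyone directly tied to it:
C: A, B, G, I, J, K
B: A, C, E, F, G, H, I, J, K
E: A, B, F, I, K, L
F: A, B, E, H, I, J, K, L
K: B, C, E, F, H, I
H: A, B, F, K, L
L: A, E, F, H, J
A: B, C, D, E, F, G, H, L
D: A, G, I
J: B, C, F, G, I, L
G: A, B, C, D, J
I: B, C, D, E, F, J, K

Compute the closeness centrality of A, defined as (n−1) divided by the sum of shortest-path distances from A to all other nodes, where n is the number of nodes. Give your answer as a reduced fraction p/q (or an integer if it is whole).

Distances from A: B:1, C:1, D:1, E:1, F:1, G:1, H:1, I:2, J:2, K:2, L:1. Sum = 14.
n = 12, so closeness = 11/14.

11/14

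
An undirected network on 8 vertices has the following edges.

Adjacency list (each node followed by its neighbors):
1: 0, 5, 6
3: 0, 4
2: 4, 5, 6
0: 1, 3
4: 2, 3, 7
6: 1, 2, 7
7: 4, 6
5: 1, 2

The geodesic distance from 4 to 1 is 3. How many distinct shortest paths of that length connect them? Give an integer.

4

The shortest distance is 3. The length-3 paths are: 4–3–0–1; 4–2–5–1; 4–2–6–1; 4–7–6–1.
That gives 4 distinct shortest paths.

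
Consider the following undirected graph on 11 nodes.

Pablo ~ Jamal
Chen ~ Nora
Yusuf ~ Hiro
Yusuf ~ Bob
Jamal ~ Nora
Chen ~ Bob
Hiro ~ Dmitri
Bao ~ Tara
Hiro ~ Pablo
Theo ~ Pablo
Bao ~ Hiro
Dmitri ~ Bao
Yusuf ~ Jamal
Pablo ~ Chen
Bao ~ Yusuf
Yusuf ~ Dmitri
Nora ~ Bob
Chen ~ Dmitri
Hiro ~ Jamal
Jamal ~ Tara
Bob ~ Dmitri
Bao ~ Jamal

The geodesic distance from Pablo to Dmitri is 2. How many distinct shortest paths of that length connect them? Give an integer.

2

The shortest distance is 2. The length-2 paths are: Pablo–Hiro–Dmitri; Pablo–Chen–Dmitri.
That gives 2 distinct shortest paths.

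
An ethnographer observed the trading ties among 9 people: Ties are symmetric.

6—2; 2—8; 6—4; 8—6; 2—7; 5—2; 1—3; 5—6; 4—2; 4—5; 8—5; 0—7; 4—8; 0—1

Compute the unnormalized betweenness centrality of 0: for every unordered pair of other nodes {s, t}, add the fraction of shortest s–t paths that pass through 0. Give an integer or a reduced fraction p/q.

Pairs whose geodesics pass through 0 — 2–1: 1; 2–3: 1; 5–1: 1; 5–3: 1; 6–1: 1; 6–3: 1; 8–1: 1; 8–3: 1; 4–1: 1; 4–3: 1; 1–7: 1; 3–7: 1.
All other pairs contribute 0.
Summing the contributions gives betweenness(0) = 12.

12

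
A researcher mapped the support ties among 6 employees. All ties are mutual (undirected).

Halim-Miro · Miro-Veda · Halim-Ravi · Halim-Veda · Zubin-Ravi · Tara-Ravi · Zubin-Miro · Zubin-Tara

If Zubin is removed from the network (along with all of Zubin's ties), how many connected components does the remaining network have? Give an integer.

Zubin's neighbors (Miro, Ravi, and Tara) remain reachable from one another through other ties, so the rest of the network stays in one piece.

1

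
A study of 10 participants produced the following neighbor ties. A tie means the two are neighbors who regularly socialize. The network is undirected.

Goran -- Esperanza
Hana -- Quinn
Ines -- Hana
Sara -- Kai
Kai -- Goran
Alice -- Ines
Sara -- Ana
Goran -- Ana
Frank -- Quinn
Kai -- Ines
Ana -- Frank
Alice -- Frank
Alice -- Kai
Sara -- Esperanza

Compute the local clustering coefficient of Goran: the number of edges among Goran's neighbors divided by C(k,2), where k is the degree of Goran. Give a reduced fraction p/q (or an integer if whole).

Goran's neighbors: Ana, Esperanza, and Kai (k = 3).
Possible neighbor pairs: C(3,2) = 3. Edges among them: none → e = 0.
Clustering(Goran) = 0/3 = 0.

0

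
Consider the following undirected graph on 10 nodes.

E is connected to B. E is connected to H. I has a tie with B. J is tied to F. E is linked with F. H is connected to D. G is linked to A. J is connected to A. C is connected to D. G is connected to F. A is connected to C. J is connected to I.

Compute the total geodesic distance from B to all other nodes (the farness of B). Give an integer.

Distances from B: A:3, C:4, D:3, E:1, F:2, G:3, H:2, I:1, J:2.
Sum = 3 + 4 + 3 + 1 + 2 + 3 + 2 + 1 + 2 = 21.

21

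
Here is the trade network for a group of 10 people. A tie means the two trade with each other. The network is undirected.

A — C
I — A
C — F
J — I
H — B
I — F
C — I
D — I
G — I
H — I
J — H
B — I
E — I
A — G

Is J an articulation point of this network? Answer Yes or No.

No

Even without J, every remaining node can still reach every other (the residual graph is connected), so J is not a cut vertex.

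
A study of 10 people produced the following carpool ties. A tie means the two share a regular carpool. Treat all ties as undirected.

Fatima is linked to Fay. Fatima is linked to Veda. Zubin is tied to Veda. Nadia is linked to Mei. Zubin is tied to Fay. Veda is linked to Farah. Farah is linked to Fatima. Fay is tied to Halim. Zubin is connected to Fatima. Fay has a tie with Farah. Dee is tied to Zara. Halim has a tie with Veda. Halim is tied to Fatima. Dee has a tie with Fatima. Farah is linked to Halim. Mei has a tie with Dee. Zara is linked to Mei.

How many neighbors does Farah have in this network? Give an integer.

Farah is directly tied to Fatima, Fay, Halim, and Veda. That is 4 neighbors, so the degree of Farah is 4.

4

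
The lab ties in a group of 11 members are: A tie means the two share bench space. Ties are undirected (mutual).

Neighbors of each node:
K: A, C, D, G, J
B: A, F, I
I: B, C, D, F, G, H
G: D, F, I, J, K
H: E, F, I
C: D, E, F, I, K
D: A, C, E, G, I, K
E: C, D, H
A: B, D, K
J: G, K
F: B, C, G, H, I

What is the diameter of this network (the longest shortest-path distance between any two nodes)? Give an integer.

Eccentricity of each node (its greatest distance to any other): A:3, B:3, C:2, D:2, E:3, F:2, G:2, H:3, I:2, J:3, K:3.
The maximum eccentricity is 3, realized for instance by the pair K–H via K – G – F – H. So the diameter is 3.

3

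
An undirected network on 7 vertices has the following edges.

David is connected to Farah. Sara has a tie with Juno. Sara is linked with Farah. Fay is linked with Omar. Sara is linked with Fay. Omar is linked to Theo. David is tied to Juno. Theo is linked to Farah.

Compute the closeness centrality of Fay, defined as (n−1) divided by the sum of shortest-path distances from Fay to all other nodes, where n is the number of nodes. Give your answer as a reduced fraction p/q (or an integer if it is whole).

Distances from Fay: David:3, Farah:2, Juno:2, Omar:1, Sara:1, Theo:2. Sum = 11.
n = 7, so closeness = 6/11.

6/11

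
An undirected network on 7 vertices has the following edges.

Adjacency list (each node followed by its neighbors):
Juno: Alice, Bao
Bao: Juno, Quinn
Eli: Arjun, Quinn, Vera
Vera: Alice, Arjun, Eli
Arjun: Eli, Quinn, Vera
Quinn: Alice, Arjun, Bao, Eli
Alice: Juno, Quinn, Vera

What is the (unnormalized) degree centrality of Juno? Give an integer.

Juno is directly tied to Alice and Bao. That is 2 neighbors, so the degree of Juno is 2.

2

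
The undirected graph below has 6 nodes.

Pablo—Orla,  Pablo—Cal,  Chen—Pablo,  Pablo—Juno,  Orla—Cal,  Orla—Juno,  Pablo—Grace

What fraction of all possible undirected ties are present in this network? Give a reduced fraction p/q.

There are 7 edges and 6 nodes, so the maximum possible is C(6,2) = 15.
Density = 7/15.

7/15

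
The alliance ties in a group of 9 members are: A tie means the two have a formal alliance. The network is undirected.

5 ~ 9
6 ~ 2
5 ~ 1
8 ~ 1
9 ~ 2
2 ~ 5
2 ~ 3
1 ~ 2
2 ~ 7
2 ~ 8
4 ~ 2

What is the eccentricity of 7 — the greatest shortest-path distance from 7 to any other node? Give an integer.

Distances from 7: 1:2, 2:1, 3:2, 4:2, 5:2, 6:2, 8:2, 9:2.
The largest is 2 (to 5, 6, 4, 1, 9, 8, and 3), so the eccentricity of 7 is 2.

2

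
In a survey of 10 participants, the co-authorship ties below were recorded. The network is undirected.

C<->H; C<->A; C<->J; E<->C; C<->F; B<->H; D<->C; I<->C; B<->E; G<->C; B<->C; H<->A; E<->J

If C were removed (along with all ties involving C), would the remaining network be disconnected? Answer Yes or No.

Removing C leaves {G} with no path to {A, B, E, H, and J}, so the network splits into 5 components. C is a cut vertex.

Yes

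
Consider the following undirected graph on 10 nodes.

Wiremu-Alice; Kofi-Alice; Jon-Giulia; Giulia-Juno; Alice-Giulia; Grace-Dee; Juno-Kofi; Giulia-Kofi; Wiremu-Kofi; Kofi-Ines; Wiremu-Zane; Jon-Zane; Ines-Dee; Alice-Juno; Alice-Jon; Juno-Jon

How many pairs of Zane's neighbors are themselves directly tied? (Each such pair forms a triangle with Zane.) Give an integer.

0

Zane's neighbors are Jon and Wiremu, but none of them are tied to each other, so no triangle contains Zane.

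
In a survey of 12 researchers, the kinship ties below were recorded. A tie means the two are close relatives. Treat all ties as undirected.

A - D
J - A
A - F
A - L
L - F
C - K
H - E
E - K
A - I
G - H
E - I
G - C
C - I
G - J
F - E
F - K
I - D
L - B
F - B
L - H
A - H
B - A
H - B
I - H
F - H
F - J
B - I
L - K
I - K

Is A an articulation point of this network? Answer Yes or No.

Even without A, every remaining node can still reach every other (the residual graph is connected), so A is not a cut vertex.

No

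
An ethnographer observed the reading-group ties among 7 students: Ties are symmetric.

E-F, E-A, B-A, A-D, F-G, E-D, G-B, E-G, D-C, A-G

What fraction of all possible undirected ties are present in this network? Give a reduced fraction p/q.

There are 10 edges and 7 nodes, so the maximum possible is C(7,2) = 21.
Density = 10/21.

10/21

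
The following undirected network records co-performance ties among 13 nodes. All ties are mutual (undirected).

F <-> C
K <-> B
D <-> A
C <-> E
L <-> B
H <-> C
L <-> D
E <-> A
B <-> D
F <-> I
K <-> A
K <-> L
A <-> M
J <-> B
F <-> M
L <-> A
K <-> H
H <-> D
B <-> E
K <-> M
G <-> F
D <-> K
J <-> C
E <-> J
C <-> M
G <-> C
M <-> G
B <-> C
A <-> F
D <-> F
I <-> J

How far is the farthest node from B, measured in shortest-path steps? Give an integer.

2

Distances from B: A:2, C:1, D:1, E:1, F:2, G:2, H:2, I:2, J:1, K:1, L:1, M:2.
The largest is 2 (to H, A, F, I, M, and G), so the eccentricity of B is 2.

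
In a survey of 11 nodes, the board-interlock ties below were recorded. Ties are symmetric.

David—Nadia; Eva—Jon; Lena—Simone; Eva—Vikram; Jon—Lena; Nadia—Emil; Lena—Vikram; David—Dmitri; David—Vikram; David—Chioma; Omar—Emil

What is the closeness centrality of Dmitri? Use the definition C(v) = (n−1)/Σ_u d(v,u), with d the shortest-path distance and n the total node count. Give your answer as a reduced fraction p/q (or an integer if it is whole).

5/14

Distances from Dmitri: Chioma:2, David:1, Emil:3, Eva:3, Jon:4, Lena:3, Nadia:2, Omar:4, Simone:4, Vikram:2. Sum = 28.
n = 11, so closeness = 10/28 = 5/14.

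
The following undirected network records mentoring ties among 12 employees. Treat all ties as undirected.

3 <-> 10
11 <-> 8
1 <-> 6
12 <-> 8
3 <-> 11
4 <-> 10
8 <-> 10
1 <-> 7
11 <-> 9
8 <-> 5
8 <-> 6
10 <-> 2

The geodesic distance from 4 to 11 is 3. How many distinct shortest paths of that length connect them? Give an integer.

The shortest distance is 3. The length-3 paths are: 4–10–8–11; 4–10–3–11.
That gives 2 distinct shortest paths.

2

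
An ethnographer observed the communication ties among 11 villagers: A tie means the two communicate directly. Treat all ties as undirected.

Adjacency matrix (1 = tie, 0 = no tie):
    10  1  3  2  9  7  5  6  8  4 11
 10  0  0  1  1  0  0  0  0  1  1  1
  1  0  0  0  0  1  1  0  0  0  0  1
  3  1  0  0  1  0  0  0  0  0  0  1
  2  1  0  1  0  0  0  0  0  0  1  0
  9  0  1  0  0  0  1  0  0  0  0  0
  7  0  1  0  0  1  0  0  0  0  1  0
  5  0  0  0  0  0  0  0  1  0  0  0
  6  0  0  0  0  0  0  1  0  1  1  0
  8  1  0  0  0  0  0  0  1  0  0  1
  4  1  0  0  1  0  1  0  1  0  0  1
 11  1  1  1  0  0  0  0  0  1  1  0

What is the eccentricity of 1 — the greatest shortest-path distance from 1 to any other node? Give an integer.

Distances from 1: 2:3, 3:2, 4:2, 5:4, 6:3, 7:1, 8:2, 9:1, 10:2, 11:1.
The largest is 4 (to 5), so the eccentricity of 1 is 4.

4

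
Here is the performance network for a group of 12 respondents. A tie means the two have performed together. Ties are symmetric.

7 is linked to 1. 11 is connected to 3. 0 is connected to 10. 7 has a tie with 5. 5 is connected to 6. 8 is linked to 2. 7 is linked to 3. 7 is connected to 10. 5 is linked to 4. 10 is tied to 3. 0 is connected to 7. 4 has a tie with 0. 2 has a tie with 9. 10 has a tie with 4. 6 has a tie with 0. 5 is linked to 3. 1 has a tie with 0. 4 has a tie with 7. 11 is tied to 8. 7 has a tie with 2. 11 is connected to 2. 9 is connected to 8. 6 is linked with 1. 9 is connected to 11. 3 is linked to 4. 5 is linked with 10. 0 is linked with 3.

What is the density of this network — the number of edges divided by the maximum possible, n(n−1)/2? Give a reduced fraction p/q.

9/22

There are 27 edges and 12 nodes, so the maximum possible is C(12,2) = 66.
Density = 27/66 = 9/22.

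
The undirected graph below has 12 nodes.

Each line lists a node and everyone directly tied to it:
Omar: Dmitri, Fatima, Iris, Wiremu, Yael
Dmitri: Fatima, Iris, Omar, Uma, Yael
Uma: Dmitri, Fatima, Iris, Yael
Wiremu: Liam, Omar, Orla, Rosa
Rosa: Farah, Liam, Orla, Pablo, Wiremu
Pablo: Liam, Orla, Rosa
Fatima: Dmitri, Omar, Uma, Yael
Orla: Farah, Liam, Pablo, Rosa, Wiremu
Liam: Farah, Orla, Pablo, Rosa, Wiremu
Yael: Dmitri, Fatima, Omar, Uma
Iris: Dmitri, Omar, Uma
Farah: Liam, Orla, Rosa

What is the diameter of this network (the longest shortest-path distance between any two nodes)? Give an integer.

5

Eccentricity of each node (its greatest distance to any other): Dmitri:4, Farah:5, Fatima:4, Iris:4, Liam:4, Omar:3, Orla:4, Pablo:5, Rosa:4, Uma:5, Wiremu:3, Yael:4.
The maximum eccentricity is 5, realized for instance by the pair Pablo–Uma via Pablo – Orla – Wiremu – Omar – Fatima – Uma. So the diameter is 5.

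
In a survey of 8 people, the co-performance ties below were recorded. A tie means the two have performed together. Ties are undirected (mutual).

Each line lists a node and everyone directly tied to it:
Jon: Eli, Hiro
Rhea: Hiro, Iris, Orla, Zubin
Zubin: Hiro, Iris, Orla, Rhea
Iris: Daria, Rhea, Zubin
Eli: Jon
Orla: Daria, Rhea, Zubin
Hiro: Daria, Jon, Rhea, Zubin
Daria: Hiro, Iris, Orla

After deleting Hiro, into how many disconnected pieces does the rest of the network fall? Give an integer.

Without Hiro, the remaining ties split the others into: {Daria, Iris, Orla, Rhea, Zubin}; {Eli, Jon}.
That's 2 separate components.

2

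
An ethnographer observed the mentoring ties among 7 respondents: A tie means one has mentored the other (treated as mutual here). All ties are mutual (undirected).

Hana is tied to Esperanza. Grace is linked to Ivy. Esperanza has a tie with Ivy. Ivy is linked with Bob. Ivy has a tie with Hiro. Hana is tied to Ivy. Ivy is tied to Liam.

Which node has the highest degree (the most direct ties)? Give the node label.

Ivy

Degrees — Bob:1, Esperanza:2, Grace:1, Hana:2, Hiro:1, Ivy:6, Liam:1.
The maximum is 6, attained only by Ivy.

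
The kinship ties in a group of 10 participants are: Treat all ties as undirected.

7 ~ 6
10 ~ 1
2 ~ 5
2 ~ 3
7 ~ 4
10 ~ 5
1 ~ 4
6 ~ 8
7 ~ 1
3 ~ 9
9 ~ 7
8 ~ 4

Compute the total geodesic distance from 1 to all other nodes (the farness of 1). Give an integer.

Distances from 1: 2:3, 3:3, 4:1, 5:2, 6:2, 7:1, 8:2, 9:2, 10:1.
Sum = 3 + 3 + 1 + 2 + 2 + 1 + 2 + 2 + 1 = 17.

17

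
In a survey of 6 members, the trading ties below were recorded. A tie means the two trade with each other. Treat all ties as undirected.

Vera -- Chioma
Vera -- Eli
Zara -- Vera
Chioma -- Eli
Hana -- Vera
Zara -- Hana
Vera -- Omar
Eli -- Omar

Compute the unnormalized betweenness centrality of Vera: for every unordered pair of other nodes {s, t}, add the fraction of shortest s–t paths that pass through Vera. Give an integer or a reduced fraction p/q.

13/2

Pairs whose geodesics pass through Vera — Zara–Chioma: 1; Zara–Omar: 1; Zara–Eli: 1; Chioma–Hana: 1; Chioma–Omar: 1/2; Hana–Omar: 1; Hana–Eli: 1.
All other pairs contribute 0.
Summing the contributions gives betweenness(Vera) = 13/2.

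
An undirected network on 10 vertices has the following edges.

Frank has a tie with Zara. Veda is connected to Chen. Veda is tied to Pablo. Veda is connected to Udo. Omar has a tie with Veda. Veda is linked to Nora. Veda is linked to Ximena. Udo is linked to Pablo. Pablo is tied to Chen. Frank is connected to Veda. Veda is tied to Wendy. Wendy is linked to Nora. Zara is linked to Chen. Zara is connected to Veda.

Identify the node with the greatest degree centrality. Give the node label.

Degrees — Chen:3, Frank:2, Nora:2, Omar:1, Pablo:3, Udo:2, Veda:9, Wendy:2, Ximena:1, Zara:3.
The maximum is 9, attained only by Veda.

Veda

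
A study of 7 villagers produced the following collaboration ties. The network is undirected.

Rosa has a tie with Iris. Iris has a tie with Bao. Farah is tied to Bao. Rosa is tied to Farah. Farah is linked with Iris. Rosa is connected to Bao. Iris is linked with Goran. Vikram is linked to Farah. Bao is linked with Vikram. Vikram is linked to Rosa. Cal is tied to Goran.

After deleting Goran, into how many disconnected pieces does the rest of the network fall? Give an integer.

2

Without Goran, the remaining ties split the others into: {Cal}; {Bao, Farah, Iris, Rosa, Vikram}.
That's 2 separate components.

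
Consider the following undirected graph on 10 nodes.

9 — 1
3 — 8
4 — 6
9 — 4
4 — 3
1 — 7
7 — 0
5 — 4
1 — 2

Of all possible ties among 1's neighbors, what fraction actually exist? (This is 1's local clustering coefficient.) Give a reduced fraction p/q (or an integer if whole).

0

1's neighbors: 2, 7, and 9 (k = 3).
Possible neighbor pairs: C(3,2) = 3. Edges among them: none → e = 0.
Clustering(1) = 0/3 = 0.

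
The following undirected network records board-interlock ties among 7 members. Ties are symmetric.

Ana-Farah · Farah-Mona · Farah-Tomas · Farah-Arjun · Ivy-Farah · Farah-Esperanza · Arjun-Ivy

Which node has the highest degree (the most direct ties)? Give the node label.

Farah

Degrees — Ana:1, Arjun:2, Esperanza:1, Farah:6, Ivy:2, Mona:1, Tomas:1.
The maximum is 6, attained only by Farah.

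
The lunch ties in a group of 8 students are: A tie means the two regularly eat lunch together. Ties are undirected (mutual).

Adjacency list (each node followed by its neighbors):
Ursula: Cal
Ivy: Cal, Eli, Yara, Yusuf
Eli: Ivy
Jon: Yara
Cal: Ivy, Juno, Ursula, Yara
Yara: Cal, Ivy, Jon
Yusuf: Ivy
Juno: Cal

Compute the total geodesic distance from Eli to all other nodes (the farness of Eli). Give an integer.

16

Distances from Eli: Cal:2, Ivy:1, Jon:3, Juno:3, Ursula:3, Yara:2, Yusuf:2.
Sum = 2 + 1 + 3 + 3 + 3 + 2 + 2 = 16.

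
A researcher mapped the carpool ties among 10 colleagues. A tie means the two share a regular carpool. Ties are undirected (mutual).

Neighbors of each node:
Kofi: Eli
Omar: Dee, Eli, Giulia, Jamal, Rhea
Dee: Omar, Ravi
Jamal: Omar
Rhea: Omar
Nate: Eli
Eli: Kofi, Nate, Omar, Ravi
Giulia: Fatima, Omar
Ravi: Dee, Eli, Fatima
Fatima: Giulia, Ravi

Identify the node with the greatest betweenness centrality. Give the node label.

Unnormalized betweenness of each node: Dee:3/2, Eli:33/2, Fatima:1, Giulia:3, Jamal:0, Kofi:0, Nate:0, Omar:41/2, Ravi:11/2, Rhea:0.
Omar has the largest value, 41/2, making it the main broker — the node through which the most shortest paths run.

Omar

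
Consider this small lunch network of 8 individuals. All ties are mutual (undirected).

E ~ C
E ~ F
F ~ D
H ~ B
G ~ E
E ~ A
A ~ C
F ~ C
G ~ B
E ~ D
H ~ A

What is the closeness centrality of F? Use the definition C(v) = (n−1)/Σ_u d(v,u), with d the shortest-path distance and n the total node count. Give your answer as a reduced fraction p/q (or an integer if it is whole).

Distances from F: A:2, B:3, C:1, D:1, E:1, G:2, H:3. Sum = 13.
n = 8, so closeness = 7/13.

7/13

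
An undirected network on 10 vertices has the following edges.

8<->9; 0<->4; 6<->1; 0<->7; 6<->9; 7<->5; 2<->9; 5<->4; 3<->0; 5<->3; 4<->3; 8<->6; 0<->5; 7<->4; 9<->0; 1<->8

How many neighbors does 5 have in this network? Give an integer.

5 is directly tied to 0, 3, 4, and 7. That is 4 neighbors, so the degree of 5 is 4.

4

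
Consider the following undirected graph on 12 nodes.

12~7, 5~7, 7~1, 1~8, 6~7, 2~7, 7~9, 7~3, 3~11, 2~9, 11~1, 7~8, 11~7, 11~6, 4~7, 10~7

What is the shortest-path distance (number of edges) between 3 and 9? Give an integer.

One shortest route is 3 – 7 – 9, which uses 2 edges, and 3 and 9 are not directly tied, so nothing shorter exists. So d(3,9) = 2.

2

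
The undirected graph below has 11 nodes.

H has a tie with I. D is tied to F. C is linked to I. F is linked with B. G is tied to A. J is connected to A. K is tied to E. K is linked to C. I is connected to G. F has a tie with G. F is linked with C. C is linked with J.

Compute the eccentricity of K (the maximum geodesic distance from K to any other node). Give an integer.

3

Distances from K: A:3, B:3, C:1, D:3, E:1, F:2, G:3, H:3, I:2, J:2.
The largest is 3 (to A, B, G, D, and H), so the eccentricity of K is 3.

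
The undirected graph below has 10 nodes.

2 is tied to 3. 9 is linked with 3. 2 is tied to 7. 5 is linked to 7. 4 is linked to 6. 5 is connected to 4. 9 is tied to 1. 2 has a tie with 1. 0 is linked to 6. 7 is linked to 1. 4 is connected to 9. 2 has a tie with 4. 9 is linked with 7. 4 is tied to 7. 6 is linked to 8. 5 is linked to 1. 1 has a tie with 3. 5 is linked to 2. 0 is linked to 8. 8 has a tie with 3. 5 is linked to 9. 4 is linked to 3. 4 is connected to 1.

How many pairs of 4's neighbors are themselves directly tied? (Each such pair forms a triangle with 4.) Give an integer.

4's neighbors: 1, 2, 3, 5, 6, 7, and 9.
Neighbor pairs that are themselves tied: 4–1–2; 4–1–3; 4–1–5; 4–1–7; 4–1–9; 4–2–3; 4–2–5; 4–2–7; 4–3–9; 4–5–7; 4–5–9; 4–7–9. Each forms one triangle with 4, for 12 in total.

12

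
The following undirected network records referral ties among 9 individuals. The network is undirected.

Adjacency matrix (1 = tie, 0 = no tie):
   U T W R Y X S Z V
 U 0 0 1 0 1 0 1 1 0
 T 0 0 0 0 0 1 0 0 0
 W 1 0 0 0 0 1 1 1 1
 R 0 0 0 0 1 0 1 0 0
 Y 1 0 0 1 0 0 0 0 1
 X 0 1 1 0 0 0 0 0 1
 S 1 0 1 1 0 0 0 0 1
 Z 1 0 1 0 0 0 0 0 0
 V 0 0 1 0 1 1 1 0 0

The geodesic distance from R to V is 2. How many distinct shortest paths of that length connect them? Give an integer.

The shortest distance is 2. The length-2 paths are: R–Y–V; R–S–V.
That gives 2 distinct shortest paths.

2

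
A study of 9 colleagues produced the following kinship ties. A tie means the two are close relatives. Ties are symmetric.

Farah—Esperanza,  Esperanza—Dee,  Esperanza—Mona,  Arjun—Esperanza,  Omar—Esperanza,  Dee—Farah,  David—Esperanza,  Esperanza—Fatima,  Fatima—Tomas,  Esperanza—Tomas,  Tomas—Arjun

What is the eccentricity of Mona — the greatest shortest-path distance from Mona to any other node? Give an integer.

2

Distances from Mona: Arjun:2, David:2, Dee:2, Esperanza:1, Farah:2, Fatima:2, Omar:2, Tomas:2.
The largest is 2 (to Arjun, Fatima, David, Farah, Omar, Dee, and Tomas), so the eccentricity of Mona is 2.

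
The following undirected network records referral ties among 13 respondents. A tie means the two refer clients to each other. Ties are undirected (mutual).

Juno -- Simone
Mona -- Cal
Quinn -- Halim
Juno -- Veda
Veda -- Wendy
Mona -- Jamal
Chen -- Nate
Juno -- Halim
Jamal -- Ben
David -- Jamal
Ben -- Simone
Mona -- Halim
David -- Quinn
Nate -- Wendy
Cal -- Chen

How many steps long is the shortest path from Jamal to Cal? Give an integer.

2

One shortest route is Jamal – Mona – Cal, which uses 2 edges, and Jamal and Cal are not directly tied, so nothing shorter exists. So d(Jamal,Cal) = 2.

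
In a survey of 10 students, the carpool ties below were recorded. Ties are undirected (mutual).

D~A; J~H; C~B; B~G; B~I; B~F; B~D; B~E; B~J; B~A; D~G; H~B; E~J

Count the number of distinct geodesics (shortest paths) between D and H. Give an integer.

The shortest distance is 2, and the only length-2 path is D–B–H. So there is exactly 1 shortest path.

1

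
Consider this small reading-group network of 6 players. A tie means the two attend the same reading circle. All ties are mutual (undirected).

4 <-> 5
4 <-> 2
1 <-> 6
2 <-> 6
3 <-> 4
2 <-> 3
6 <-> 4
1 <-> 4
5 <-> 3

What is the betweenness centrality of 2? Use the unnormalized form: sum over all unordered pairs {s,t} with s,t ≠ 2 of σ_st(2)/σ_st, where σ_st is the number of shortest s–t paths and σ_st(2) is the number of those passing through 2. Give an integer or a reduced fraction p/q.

Pairs whose geodesics pass through 2 — 6–3: 1/2.
All other pairs contribute 0.
Summing the contributions gives betweenness(2) = 1/2.

1/2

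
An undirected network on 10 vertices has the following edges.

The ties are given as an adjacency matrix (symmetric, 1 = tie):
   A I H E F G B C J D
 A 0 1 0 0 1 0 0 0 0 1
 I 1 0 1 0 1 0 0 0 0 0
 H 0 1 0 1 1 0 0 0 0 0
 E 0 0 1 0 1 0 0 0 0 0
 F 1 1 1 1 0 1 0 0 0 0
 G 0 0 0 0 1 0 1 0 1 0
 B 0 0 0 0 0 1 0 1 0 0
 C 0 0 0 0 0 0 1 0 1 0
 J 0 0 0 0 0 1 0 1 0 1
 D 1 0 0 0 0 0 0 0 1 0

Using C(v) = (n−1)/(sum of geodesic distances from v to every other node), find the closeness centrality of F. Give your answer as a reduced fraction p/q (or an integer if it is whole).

Distances from F: A:1, B:2, C:3, D:2, E:1, G:1, H:1, I:1, J:2. Sum = 14.
n = 10, so closeness = 9/14.

9/14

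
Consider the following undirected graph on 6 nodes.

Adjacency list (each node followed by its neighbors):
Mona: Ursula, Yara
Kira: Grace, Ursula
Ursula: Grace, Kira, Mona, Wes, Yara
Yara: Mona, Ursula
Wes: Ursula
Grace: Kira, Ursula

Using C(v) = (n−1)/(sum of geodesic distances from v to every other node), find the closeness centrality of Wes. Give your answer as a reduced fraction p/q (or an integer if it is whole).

5/9

Distances from Wes: Grace:2, Kira:2, Mona:2, Ursula:1, Yara:2. Sum = 9.
n = 6, so closeness = 5/9.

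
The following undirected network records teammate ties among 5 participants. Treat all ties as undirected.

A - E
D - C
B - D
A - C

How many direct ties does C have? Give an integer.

C is directly tied to A and D. That is 2 neighbors, so the degree of C is 2.

2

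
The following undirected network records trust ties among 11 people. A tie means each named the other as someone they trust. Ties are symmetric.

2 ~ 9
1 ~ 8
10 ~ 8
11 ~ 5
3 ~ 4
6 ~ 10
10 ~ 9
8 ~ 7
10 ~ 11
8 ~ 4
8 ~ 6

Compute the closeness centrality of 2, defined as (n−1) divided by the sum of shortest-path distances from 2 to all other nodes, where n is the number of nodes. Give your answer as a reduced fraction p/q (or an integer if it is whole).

Distances from 2: 1:4, 3:5, 4:4, 5:4, 6:3, 7:4, 8:3, 9:1, 10:2, 11:3. Sum = 33.
n = 11, so closeness = 10/33.

10/33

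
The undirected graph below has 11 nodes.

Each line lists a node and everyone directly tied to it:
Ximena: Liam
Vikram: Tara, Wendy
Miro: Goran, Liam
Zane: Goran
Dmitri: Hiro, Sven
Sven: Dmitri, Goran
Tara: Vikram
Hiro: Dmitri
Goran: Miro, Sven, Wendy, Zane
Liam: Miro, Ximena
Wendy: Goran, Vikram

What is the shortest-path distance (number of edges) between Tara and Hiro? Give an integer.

6

One shortest route is Tara – Vikram – Wendy – Goran – Sven – Dmitri – Hiro, which uses 6 edges, and at distance 5 from Tara we only reach {Dmitri, Liam}, which does not include Hiro. So d(Tara,Hiro) = 6.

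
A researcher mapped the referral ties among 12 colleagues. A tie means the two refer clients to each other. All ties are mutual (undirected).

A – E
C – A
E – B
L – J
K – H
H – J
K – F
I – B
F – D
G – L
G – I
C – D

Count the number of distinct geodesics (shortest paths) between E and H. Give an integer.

The shortest distance is 6. The length-6 paths are: E–A–C–D–F–K–H; E–B–I–G–L–J–H.
That gives 2 distinct shortest paths.

2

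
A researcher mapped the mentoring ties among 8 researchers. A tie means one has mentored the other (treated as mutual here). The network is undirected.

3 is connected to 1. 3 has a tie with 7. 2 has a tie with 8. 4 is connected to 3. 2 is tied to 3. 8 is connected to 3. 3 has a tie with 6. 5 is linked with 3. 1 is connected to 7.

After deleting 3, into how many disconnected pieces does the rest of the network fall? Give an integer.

Without 3, the remaining ties split the others into: {2, 8}; {6}; {1, 7}; {4}; {5}.
That's 5 separate components.

5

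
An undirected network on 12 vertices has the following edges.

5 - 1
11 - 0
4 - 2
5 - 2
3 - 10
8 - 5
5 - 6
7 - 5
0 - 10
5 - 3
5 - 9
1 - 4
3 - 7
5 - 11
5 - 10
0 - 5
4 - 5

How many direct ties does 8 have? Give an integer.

1

8 is directly tied to 5. That is 1 neighbor, so the degree of 8 is 1.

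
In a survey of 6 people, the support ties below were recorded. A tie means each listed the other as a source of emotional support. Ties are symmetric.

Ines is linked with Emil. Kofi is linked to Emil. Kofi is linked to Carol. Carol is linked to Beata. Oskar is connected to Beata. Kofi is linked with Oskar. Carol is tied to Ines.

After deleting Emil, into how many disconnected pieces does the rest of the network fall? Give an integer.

Emil's neighbors (Ines and Kofi) remain reachable from one another through other ties, so the rest of the network stays in one piece.

1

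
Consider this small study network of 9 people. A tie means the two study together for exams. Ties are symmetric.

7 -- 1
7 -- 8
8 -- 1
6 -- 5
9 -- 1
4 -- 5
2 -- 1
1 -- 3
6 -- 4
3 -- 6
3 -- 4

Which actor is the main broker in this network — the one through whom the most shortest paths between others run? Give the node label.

1

Unnormalized betweenness of each node: 1:21, 2:0, 3:15, 4:3, 5:0, 6:3, 7:0, 8:0, 9:0.
1 has the largest value, 21, making it the main broker — the node through which the most shortest paths run.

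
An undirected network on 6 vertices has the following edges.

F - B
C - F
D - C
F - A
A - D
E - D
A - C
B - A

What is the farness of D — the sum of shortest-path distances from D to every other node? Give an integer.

Distances from D: A:1, B:2, C:1, E:1, F:2.
Sum = 1 + 2 + 1 + 1 + 2 = 7.

7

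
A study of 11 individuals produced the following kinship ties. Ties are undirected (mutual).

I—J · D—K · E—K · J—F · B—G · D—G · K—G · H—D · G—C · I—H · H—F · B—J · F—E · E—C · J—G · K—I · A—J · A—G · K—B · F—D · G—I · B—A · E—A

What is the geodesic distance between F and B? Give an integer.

One shortest route is F – J – B, which uses 2 edges, and F and B are not directly tied, so nothing shorter exists. So d(F,B) = 2.

2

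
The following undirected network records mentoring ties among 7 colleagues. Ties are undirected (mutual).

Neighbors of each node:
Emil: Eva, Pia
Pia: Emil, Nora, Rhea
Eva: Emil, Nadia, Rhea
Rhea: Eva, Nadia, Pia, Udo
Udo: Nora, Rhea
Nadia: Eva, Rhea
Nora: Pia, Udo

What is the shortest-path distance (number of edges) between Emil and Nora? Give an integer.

2

One shortest route is Emil – Pia – Nora, which uses 2 edges, and Emil and Nora are not directly tied, so nothing shorter exists. So d(Emil,Nora) = 2.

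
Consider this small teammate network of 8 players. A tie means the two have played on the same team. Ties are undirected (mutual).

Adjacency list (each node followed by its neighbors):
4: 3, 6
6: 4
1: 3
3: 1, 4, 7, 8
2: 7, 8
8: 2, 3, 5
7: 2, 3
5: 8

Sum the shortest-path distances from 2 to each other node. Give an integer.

Distances from 2: 1:3, 3:2, 4:3, 5:2, 6:4, 7:1, 8:1.
Sum = 3 + 2 + 3 + 2 + 4 + 1 + 1 = 16.

16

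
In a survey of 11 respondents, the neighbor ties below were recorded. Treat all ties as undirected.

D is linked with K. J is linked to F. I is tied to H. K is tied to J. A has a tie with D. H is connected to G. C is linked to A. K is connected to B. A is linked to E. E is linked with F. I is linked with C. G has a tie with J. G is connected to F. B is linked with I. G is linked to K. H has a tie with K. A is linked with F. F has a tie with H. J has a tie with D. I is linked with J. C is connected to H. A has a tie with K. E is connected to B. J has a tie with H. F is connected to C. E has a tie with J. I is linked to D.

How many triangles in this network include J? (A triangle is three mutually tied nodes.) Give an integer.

J's neighbors: D, E, F, G, H, I, and K.
Neighbor pairs that are themselves tied: J–D–I; J–D–K; J–E–F; J–F–G; J–F–H; J–G–H; J–G–K; J–H–I; J–H–K. Each forms one triangle with J, for 9 in total.

9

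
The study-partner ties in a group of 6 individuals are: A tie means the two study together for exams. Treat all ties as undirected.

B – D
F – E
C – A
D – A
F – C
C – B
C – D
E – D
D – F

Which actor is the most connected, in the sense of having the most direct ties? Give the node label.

D

Degrees — A:2, B:2, C:4, D:5, E:2, F:3.
The maximum is 5, attained only by D.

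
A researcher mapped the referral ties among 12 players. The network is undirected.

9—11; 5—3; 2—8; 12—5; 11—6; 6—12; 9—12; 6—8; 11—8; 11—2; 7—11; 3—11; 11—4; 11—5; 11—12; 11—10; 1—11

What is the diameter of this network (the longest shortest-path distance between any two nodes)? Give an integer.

Eccentricity of each node (its greatest distance to any other): 1:2, 2:2, 3:2, 4:2, 5:2, 6:2, 7:2, 8:2, 9:2, 10:2, 11:1, 12:2.
The maximum eccentricity is 2, realized for instance by the pair 5–4 via 5 – 11 – 4. So the diameter is 2.

2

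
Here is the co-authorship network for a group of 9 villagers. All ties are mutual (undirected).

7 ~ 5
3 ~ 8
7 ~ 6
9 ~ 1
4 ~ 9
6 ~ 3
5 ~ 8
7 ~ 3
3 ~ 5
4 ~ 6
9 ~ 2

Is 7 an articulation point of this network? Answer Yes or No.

No

Even without 7, every remaining node can still reach every other (the residual graph is connected), so 7 is not a cut vertex.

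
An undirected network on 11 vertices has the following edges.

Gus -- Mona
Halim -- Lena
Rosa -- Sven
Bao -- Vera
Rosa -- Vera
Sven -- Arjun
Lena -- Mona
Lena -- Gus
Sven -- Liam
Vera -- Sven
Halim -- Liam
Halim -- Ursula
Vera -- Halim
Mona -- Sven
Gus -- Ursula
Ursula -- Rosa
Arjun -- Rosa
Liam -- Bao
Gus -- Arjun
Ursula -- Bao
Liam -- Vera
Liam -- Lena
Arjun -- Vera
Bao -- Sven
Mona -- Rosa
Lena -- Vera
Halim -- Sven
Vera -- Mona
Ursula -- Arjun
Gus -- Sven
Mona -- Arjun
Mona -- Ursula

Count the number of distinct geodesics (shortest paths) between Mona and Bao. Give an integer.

3

The shortest distance is 2. The length-2 paths are: Mona–Sven–Bao; Mona–Vera–Bao; Mona–Ursula–Bao.
That gives 3 distinct shortest paths.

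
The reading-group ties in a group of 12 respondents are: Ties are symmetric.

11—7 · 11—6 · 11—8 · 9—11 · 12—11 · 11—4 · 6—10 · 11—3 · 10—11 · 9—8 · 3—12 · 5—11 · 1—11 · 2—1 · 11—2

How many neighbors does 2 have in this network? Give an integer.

2 is directly tied to 1 and 11. That is 2 neighbors, so the degree of 2 is 2.

2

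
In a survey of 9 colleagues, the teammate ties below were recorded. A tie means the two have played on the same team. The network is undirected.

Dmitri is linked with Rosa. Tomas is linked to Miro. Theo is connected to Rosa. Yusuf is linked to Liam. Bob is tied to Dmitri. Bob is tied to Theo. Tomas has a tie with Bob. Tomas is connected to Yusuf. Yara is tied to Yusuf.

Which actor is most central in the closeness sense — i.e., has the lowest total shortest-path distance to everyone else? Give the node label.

Farness (sum of distances to all others) for each node — Bob:15, Dmitri:20, Liam:24, Miro:21, Rosa:25, Theo:20, Tomas:14, Yara:24, Yusuf:17.
The smallest farness is 14, for Tomas, so Tomas has the highest closeness.

Tomas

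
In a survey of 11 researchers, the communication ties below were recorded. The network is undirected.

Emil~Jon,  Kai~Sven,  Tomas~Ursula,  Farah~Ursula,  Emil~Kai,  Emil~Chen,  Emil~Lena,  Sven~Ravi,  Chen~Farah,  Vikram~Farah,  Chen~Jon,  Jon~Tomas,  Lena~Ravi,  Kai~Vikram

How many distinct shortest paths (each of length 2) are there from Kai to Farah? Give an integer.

1

The shortest distance is 2, and the only length-2 path is Kai–Vikram–Farah. So there is exactly 1 shortest path.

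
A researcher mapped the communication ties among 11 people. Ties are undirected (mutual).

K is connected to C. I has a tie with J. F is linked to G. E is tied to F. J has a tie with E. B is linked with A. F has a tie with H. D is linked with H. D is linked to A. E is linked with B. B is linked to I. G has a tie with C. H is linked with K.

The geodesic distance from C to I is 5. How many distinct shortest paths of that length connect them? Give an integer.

The shortest distance is 5. The length-5 paths are: C–G–F–E–J–I; C–G–F–E–B–I.
That gives 2 distinct shortest paths.

2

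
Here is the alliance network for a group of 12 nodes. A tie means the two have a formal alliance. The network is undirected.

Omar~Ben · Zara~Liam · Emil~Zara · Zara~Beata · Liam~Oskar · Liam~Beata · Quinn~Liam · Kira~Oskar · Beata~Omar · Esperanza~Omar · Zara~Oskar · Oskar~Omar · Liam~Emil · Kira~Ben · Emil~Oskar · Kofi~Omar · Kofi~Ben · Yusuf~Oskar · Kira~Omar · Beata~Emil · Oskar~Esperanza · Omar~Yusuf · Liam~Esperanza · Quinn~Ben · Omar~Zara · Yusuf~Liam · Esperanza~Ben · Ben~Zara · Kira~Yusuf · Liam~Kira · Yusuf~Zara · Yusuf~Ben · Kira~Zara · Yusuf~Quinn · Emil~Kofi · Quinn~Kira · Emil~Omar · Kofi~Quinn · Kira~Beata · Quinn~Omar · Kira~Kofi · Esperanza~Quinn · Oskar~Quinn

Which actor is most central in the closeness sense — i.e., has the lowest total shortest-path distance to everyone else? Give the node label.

Farness (sum of distances to all others) for each node — Beata:17, Ben:15, Emil:16, Esperanza:17, Kira:13, Kofi:17, Liam:14, Omar:12, Oskar:14, Quinn:14, Yusuf:15, Zara:14.
The smallest farness is 12, for Omar, so Omar has the highest closeness.

Omar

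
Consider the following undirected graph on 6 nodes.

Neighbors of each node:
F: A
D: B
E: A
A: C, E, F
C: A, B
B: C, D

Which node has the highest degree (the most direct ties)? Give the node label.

Degrees — A:3, B:2, C:2, D:1, E:1, F:1.
The maximum is 3, attained only by A.

A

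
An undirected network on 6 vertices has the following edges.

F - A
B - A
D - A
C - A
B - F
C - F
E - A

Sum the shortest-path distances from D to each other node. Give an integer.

Distances from D: A:1, B:2, C:2, E:2, F:2.
Sum = 1 + 2 + 2 + 2 + 2 = 9.

9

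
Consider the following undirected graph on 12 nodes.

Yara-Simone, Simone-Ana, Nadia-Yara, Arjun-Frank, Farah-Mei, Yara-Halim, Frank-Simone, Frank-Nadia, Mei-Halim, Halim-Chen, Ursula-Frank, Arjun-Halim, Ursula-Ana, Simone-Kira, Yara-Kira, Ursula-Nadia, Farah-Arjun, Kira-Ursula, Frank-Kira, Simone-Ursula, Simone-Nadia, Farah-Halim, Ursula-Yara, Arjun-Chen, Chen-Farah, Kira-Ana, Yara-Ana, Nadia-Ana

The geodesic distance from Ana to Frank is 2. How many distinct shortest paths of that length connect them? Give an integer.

4

The shortest distance is 2. The length-2 paths are: Ana–Simone–Frank; Ana–Kira–Frank; Ana–Nadia–Frank; Ana–Ursula–Frank.
That gives 4 distinct shortest paths.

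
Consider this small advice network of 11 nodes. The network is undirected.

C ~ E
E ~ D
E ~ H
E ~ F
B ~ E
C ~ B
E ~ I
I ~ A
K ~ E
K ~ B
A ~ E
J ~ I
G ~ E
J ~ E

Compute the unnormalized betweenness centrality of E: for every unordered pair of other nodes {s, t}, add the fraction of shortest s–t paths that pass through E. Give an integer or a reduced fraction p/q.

Pairs whose geodesics pass through E — C–F: 1; C–K: 1/2; C–I: 1; C–J: 1; C–D: 1; C–G: 1; C–H: 1; C–A: 1; F–K: 1; F–I: 1; F–J: 1; F–D: 1; F–B: 1; F–G: 1 … (+27 more pairs).
All other pairs contribute 0.
Summing the contributions gives betweenness(E) = 40.

40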